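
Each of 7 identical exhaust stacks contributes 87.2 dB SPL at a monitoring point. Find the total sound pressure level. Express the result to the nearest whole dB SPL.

96 dB SPL

N identical incoherent sources raise the level by 10·log₁₀ N.
L_total = 87.2 + 10·log₁₀(7) = 87.2 + 8.451 = 95.65 dB SPL.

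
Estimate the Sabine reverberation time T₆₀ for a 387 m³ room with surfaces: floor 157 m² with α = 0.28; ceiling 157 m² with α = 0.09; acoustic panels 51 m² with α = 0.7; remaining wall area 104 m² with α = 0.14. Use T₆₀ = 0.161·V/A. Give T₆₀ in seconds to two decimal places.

Summing Sᵢαᵢ: 157·0.28 + 157·0.09 + 51·0.7 + 104·0.14 = 108.35 m².
T₆₀ = 0.161 × 387 / 108.35 = 0.575 s.

0.58 s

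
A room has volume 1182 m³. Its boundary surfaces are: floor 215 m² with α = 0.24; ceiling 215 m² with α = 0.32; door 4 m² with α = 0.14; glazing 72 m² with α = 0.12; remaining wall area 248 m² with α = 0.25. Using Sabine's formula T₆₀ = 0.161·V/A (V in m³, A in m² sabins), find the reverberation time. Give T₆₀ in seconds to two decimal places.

0.99 s

Summing Sᵢαᵢ: 215·0.24 + 215·0.32 + 4·0.14 + 72·0.12 + 248·0.25 = 191.60 m².
T₆₀ = 0.161·V/A = 0.161·1182/191.60 = 0.993 s.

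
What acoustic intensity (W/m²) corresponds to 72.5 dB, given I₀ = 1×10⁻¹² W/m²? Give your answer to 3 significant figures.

1.78e-05 W/m²

I/I₀ = 10^(72.5/10) = 1.778e+07, so I = 1.778e+07 × 10⁻¹² W/m².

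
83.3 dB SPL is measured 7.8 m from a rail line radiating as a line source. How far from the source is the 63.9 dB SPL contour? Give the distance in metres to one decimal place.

679.4 m

For a line source L₁ − L₂ = 10·log₁₀(r₂/r₁), so r₂ = r₁·10^((L₁−L₂)/10).
r₂ = 7.8·10^((83.3−63.9)/10) = 7.8·10^(19.4/10) = 679.35 m.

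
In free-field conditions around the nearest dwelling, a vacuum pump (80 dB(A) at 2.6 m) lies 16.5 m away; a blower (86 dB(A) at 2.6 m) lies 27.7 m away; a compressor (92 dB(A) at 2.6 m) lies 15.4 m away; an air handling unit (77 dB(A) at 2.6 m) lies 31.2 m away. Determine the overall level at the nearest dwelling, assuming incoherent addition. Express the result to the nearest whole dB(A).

Propagate each source to the receiver with L = L_ref − 20·log₁₀(r/r_ref), then add intensities.
vacuum pump: 80 − 20·log₁₀(16.5/2.6) = 80 − 16.05 = 63.95 dB(A).
blower: 86 − 20·log₁₀(27.7/2.6) = 86 − 20.55 = 65.45 dB(A).
compressor: 92 − 20·log₁₀(15.4/2.6) = 92 − 15.45 = 76.55 dB(A).
air handling unit: 77 − 20·log₁₀(31.2/2.6) = 77 − 21.58 = 55.42 dB(A).
Σ 10^(L/10) = 5.151e+07 → L_total = 10·log₁₀(5.151e+07) = 77.12 dB(A).

77 dB(A)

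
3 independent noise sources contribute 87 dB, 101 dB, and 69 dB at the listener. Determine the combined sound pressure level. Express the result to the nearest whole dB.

For uncorrelated sources the intensities add, so convert each level to linear form, sum, and take 10·log₁₀ of the total.
Σ 10^(L/10) = 10^(87/10) + 10^(101/10) + 10^(69/10) = 1.310e+10.
L_total = 10·log₁₀(1.310e+10) = 101.17 dB.

101 dB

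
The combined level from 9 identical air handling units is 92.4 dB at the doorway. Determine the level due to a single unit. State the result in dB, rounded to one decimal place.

For N identical incoherent sources L_total = L₁ + 10·log₁₀ N, so L₁ = 92.4 − 10·log₁₀(9) = 92.4 − 9.542.

82.9 dB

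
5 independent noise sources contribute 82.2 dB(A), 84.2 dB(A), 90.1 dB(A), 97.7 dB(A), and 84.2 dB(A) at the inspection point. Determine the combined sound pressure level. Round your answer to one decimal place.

98.8 dB(A)

For uncorrelated sources the intensities add, so convert each level to linear form, sum, and take 10·log₁₀ of the total.
Σ 10^(L/10) = 10^(82.2/10) + 10^(84.2/10) + 10^(90.1/10) + 10^(97.7/10) + 10^(84.2/10) = 7.604e+09.
L_total = 10·log₁₀(7.604e+09) = 98.81 dB(A).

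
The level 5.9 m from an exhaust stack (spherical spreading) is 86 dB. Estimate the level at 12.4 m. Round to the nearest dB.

80 dB

Point-source attenuation: ΔL = 20·log₁₀(r₂/r₁) = 20·log₁₀(12.4/5.9) = 6.451 dB.
L₂ = 86 − 20·log₁₀(12.4/5.9) = 86 − 6.451 = 79.55 dB.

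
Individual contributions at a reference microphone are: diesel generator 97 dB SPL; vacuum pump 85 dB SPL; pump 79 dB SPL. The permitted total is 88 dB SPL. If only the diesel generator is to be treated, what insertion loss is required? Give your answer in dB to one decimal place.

13.3 dB

The untreated sources together contribute 10^(85/10) + 10^(79/10) = 3.957e+08, i.e. 85.97 dB SPL.
The limit corresponds to 10^(88/10) = 6.310e+08; subtracting the fixed part leaves 2.353e+08 for the diesel generator, i.e. 83.72 dB SPL.
So the diesel generator must be reduced from 97 to 83.72 dB SPL: IL = 13.28 dB.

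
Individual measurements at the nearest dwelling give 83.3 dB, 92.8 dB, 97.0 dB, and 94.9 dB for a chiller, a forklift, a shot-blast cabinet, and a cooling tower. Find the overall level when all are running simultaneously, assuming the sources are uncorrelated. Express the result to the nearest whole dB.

Incoherent sources combine by intensity addition: L_total = 10·log₁₀(Σ 10^(L_i/10)).
Σ 10^(L/10) = 10^(83.3/10) + 10^(92.8/10) + 10^(97.0/10) + 10^(94.9/10) = 1.022e+10.
L_total = 10·log₁₀(1.022e+10) = 100.10 dB.

100 dB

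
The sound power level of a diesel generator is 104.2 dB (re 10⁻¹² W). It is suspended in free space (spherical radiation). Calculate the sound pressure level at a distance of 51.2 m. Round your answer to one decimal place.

59.0 dB

L_p = L_w − 10·log₁₀(4π·r²) with r = 51.2 m.
4π·r² = 3.294e+04 m², 10·log₁₀ of that is 45.177 dB.
L_p = 104.2 − 45.177 = 59.02 dB.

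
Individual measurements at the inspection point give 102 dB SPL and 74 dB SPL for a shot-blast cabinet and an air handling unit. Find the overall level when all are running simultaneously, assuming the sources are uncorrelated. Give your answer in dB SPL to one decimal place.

102.0 dB SPL

For uncorrelated sources the intensities add, so convert each level to linear form, sum, and take 10·log₁₀ of the total.
Σ 10^(L/10) = 10^(102/10) + 10^(74/10) = 1.587e+10.
L_total = 10·log₁₀(1.587e+10) = 102.01 dB SPL.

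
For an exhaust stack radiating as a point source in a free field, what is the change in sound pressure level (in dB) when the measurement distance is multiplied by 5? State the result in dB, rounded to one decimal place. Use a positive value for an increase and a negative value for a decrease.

A point source loses 6 dB per doubling of distance; generally ΔL = −20·log₁₀(r₂/r₁).
ΔL = −20·log₁₀(5) = -13.98 dB.

-14.0 dB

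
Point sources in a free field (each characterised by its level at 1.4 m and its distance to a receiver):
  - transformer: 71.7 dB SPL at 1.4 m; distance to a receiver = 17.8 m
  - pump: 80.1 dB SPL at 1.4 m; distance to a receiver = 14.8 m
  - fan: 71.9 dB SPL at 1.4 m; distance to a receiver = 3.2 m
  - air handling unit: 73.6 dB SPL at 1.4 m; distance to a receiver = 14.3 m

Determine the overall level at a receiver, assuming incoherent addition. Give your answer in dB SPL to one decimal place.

66.2 dB SPL

Apply inverse-square spreading to bring every level to the receiver, then sum 10^(L/10).
transformer: 71.7 − 20·log₁₀(17.8/1.4) = 71.7 − 22.09 = 49.61 dB SPL.
pump: 80.1 − 20·log₁₀(14.8/1.4) = 80.1 − 20.48 = 59.62 dB SPL.
fan: 71.9 − 20·log₁₀(3.2/1.4) = 71.9 − 7.18 = 64.72 dB SPL.
air handling unit: 73.6 − 20·log₁₀(14.3/1.4) = 73.6 − 20.18 = 53.42 dB SPL.
Σ 10^(L/10) = 4.191e+06 → L_total = 10·log₁₀(4.191e+06) = 66.22 dB SPL.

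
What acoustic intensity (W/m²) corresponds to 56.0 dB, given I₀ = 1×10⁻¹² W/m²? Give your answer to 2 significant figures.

4.0e-07 W/m²

L = 10·log₁₀(I/I₀) ⇒ I = I₀·10^(L/10) = 10⁻¹² × 10^5.60.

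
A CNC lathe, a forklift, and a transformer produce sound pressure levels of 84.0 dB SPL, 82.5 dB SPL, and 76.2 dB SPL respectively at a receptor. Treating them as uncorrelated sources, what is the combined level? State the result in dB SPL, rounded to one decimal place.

For uncorrelated sources the intensities add, so convert each level to linear form, sum, and take 10·log₁₀ of the total.
Σ 10^(L/10) = 10^(84.0/10) + 10^(82.5/10) + 10^(76.2/10) = 4.707e+08.
L_total = 10·log₁₀(4.707e+08) = 86.73 dB SPL.

86.7 dB SPL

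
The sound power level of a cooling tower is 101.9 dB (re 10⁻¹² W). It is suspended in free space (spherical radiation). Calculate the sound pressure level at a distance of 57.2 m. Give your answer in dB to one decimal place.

55.8 dB

Free-field spherical radiation: L_p = L_w − 10·log₁₀(4π·r²), r = 57.2 m.
4π·r² = 4.112e+04 m², 10·log₁₀ of that is 46.140 dB.
L_p = 101.9 − 46.140 = 55.76 dB.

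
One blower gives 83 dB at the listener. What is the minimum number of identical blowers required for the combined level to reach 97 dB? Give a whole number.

N identical sources give L₁ + 10·log₁₀ N, so require 10·log₁₀ N ≥ 97 − 83 = 14.0 dB.
N ≥ 10^(14.0/10) = 25.119, so N = 26.

26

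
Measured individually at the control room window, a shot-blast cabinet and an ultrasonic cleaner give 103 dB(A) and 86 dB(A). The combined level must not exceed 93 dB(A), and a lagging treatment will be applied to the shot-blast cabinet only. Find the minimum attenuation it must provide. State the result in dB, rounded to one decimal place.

The untreated sources together contribute 10^(86/10) = 3.981e+08, i.e. 86.00 dB(A).
The limit corresponds to 10^(93/10) = 1.995e+09; subtracting the fixed part leaves 1.597e+09 for the shot-blast cabinet, i.e. 92.03 dB(A).
So the shot-blast cabinet must be reduced from 103 to 92.03 dB(A): IL = 10.97 dB.

11.0 dB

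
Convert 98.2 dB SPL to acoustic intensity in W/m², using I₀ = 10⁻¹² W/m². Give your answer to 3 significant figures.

0.00661 W/m²

I = I₀·10^(L/10) = 10⁻¹² × 10^(98.2/10) = 10^(-2.180).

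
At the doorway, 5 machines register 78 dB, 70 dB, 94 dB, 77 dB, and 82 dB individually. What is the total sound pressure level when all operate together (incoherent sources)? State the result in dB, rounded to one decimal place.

Incoherent sources combine by intensity addition: L_total = 10·log₁₀(Σ 10^(L_i/10)).
Σ 10^(L/10) = 10^(78/10) + 10^(70/10) + 10^(94/10) + 10^(77/10) + 10^(82/10) = 2.794e+09.
L_total = 10·log₁₀(2.794e+09) = 94.46 dB.

94.5 dB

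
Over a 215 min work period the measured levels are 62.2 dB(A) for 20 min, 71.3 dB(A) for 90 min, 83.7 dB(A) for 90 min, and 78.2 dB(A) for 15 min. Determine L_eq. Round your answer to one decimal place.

80.4 dB(A)

L_eq = 10·log₁₀[(1/T)·Σ tᵢ·10^(Lᵢ/10)] with T = 215 min.
Σ tᵢ·10^(Lᵢ/10) = 20·10^(62.2/10) + 90·10^(71.3/10) + 90·10^(83.7/10) + 15·10^(78.2/10) = 2.334e+10.
L_eq = 10·log₁₀(2.334e+10/215) = 80.36 dB(A).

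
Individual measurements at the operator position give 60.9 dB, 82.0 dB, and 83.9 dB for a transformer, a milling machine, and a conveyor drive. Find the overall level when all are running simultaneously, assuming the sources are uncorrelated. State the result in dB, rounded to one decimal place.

For uncorrelated sources the intensities add, so convert each level to linear form, sum, and take 10·log₁₀ of the total.
Σ 10^(L/10) = 10^(60.9/10) + 10^(82.0/10) + 10^(83.9/10) = 4.052e+08.
L_total = 10·log₁₀(4.052e+08) = 86.08 dB.

86.1 dB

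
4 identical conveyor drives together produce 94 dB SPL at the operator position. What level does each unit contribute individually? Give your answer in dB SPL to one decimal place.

For N identical incoherent sources L_total = L₁ + 10·log₁₀ N, so L₁ = 94 − 10·log₁₀(4) = 94 − 6.021.

88.0 dB SPL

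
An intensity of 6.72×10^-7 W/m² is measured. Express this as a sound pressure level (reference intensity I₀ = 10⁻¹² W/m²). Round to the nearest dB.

Dividing by I₀ shifts the exponent by 12: I/I₀ = 6.72×10^5.
L = 10·(0.8274 + 5) = 58.27 dB.

58 dB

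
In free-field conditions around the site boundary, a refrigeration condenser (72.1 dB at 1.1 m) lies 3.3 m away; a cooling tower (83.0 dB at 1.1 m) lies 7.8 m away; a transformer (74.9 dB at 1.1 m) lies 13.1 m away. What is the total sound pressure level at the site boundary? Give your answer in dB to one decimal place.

67.8 dB

First find each source's level at the receiver (point-source: −20·log₁₀(r/r_ref)), then combine on an intensity basis.
refrigeration condenser: 72.1 − 20·log₁₀(3.3/1.1) = 72.1 − 9.54 = 62.56 dB.
cooling tower: 83.0 − 20·log₁₀(7.8/1.1) = 83.0 − 17.01 = 65.99 dB.
transformer: 74.9 − 20·log₁₀(13.1/1.1) = 74.9 − 21.52 = 53.38 dB.
Σ 10^(L/10) = 5.988e+06 → L_total = 10·log₁₀(5.988e+06) = 67.77 dB.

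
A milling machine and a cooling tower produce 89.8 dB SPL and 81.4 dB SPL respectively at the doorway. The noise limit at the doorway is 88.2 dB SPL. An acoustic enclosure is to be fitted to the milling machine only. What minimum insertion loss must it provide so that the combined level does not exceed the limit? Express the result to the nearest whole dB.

3 dB

The untreated sources together contribute 10^(81.4/10) = 1.380e+08, i.e. 81.40 dB SPL.
To meet 88.2 dB SPL overall, the treated milling machine may contribute at most 10^(88.2/10) − 1.380e+08 = 5.227e+08, i.e. 87.18 dB SPL.
Required insertion loss = 89.8 − 87.18 = 2.62 dB.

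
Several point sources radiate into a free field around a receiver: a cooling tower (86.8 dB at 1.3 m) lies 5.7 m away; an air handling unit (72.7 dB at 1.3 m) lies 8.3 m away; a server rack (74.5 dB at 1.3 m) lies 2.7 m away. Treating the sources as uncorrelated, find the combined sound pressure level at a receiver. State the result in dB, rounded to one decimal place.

Propagate each source to the receiver with L = L_ref − 20·log₁₀(r/r_ref), then add intensities.
cooling tower: 86.8 − 20·log₁₀(5.7/1.3) = 86.8 − 12.84 = 73.96 dB.
air handling unit: 72.7 − 20·log₁₀(8.3/1.3) = 72.7 − 16.10 = 56.60 dB.
server rack: 74.5 − 20·log₁₀(2.7/1.3) = 74.5 − 6.35 = 68.15 dB.
Σ 10^(L/10) = 3.189e+07 → L_total = 10·log₁₀(3.189e+07) = 75.04 dB.

75.0 dB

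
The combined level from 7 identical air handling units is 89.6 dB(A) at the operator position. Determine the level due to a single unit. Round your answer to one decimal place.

7 equal contributions raise the level by 10·log₁₀ 7 = 8.451 dB, so each unit alone gives 89.6 − 8.451.

81.1 dB(A)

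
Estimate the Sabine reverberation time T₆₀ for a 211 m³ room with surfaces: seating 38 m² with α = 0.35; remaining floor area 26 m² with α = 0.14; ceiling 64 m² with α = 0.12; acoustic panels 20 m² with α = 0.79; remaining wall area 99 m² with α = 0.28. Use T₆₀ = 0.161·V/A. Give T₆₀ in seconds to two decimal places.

Summing Sᵢαᵢ: 38·0.35 + 26·0.14 + 64·0.12 + 20·0.79 + 99·0.28 = 68.14 m².
T₆₀ = 0.161·V/A = 0.161·211/68.14 = 0.499 s.

0.50 s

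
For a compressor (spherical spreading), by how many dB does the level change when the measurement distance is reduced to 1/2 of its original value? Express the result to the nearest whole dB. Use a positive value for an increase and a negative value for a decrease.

With spherical spreading the level changes by −20·log₁₀(r₂/r₁).
ΔL = −20·log₁₀(0.5) = +6.02 dB.

+6 dB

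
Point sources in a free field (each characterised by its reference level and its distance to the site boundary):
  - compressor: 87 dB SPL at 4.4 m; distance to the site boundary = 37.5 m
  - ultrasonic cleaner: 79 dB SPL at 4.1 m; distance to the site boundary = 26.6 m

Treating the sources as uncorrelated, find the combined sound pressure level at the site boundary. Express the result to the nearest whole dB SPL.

Propagate each source to the receiver with L = L_ref − 20·log₁₀(r/r_ref), then add intensities.
compressor: 87 − 20·log₁₀(37.5/4.4) = 87 − 18.61 = 68.39 dB SPL.
ultrasonic cleaner: 79 − 20·log₁₀(26.6/4.1) = 79 − 16.24 = 62.76 dB SPL.
Σ 10^(L/10) = 8.787e+06 → L_total = 10·log₁₀(8.787e+06) = 69.44 dB SPL.

69 dB SPL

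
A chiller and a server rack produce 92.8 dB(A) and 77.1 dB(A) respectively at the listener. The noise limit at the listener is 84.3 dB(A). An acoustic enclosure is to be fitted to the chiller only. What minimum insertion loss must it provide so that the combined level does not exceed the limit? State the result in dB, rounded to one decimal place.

Fixed contribution from the other source: Σ 10^(L/10) = 10^(77.1/10) = 5.129e+07 (77.10 dB(A)).
To meet 84.3 dB(A) overall, the treated chiller may contribute at most 10^(84.3/10) − 5.129e+07 = 2.179e+08, i.e. 83.38 dB(A).
Required insertion loss = 92.8 − 83.38 = 9.42 dB.

9.4 dB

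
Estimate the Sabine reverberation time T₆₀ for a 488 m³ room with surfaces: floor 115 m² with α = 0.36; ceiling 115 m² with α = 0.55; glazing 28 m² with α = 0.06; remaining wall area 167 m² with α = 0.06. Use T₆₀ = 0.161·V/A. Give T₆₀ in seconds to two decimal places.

0.68 s

Summing Sᵢαᵢ: 115·0.36 + 115·0.55 + 28·0.06 + 167·0.06 = 116.35 m².
T₆₀ = 0.161 × 488 / 116.35 = 0.675 s.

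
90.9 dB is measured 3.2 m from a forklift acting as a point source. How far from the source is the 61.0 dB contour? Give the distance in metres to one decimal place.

100.0 m

Point-source spreading drops the level by 20·log₁₀(r₂/r₁); inverting, r₂/r₁ = 10^(ΔL/20).
r₂ = 3.2·10^((90.9−61.0)/20) = 3.2·10^(29.9/20) = 100.03 m.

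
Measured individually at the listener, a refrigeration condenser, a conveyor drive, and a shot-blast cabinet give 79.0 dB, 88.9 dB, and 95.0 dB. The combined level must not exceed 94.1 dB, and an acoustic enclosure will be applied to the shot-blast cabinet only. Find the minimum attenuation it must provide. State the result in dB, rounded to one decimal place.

2.7 dB

Everything except the shot-blast cabinet sums to 10^(79.0/10) + 10^(88.9/10) = 8.557e+08 in linear terms, 89.32 dB.
The limit corresponds to 10^(94.1/10) = 2.570e+09; subtracting the fixed part leaves 1.715e+09 for the shot-blast cabinet, i.e. 92.34 dB.
Required insertion loss = 95.0 − 92.34 = 2.66 dB.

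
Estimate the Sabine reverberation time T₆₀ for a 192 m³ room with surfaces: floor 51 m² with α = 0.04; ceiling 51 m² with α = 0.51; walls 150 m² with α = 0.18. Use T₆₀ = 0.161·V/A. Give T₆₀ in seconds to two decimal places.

0.56 s

Summing Sᵢαᵢ: 51·0.04 + 51·0.51 + 150·0.18 = 55.05 m².
T₆₀ = 0.161·V/A = 0.161·192/55.05 = 0.562 s.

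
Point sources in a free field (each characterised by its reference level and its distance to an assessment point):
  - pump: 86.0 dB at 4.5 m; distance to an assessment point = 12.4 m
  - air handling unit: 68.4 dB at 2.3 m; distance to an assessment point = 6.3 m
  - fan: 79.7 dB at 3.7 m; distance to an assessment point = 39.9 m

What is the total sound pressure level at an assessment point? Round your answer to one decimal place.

Apply inverse-square spreading to bring every level to the receiver, then sum 10^(L/10).
pump: 86.0 − 20·log₁₀(12.4/4.5) = 86.0 − 8.80 = 77.20 dB.
air handling unit: 68.4 − 20·log₁₀(6.3/2.3) = 68.4 − 8.75 = 59.65 dB.
fan: 79.7 − 20·log₁₀(39.9/3.7) = 79.7 − 20.66 = 59.04 dB.
Σ 10^(L/10) = 5.415e+07 → L_total = 10·log₁₀(5.415e+07) = 77.34 dB.

77.3 dB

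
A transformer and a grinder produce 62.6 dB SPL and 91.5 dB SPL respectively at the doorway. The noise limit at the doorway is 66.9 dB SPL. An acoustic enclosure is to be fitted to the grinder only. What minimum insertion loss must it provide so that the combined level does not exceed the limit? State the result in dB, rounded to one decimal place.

26.6 dB

Everything except the grinder sums to 10^(62.6/10) = 1.820e+06 in linear terms, 62.60 dB SPL.
The limit corresponds to 10^(66.9/10) = 4.898e+06; subtracting the fixed part leaves 3.078e+06 for the grinder, i.e. 64.88 dB SPL.
Required insertion loss = 91.5 − 64.88 = 26.62 dB.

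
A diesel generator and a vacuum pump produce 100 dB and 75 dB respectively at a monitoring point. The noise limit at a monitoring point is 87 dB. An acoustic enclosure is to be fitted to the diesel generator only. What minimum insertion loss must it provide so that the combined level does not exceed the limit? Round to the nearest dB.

13 dB

The untreated sources together contribute 10^(75/10) = 3.162e+07, i.e. 75.00 dB.
The limit corresponds to 10^(87/10) = 5.012e+08; subtracting the fixed part leaves 4.696e+08 for the diesel generator, i.e. 86.72 dB.
So the diesel generator must be reduced from 100 to 86.72 dB: IL = 13.28 dB.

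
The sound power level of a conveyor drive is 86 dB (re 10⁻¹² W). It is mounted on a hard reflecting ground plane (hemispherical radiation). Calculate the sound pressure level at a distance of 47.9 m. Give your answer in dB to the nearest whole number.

Free-field hemispherical radiation: L_p = L_w − 10·log₁₀(2π·r²), r = 47.9 m.
2π·r² = 1.442e+04 m², 10·log₁₀ of that is 41.589 dB.
L_p = 86 − 41.589 = 44.41 dB.

44 dB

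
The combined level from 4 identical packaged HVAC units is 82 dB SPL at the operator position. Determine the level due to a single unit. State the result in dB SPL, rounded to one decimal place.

Dividing the total intensity by 4 lowers the level by 10·log₁₀ 4 = 6.021 dB: L₁ = 82 − 6.021.

76.0 dB SPL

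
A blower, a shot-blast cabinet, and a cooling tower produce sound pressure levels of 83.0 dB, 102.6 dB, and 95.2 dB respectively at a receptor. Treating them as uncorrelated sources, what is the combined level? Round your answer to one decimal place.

103.4 dB

For uncorrelated sources the intensities add, so convert each level to linear form, sum, and take 10·log₁₀ of the total.
Σ 10^(L/10) = 10^(83.0/10) + 10^(102.6/10) + 10^(95.2/10) = 2.171e+10.
L_total = 10·log₁₀(2.171e+10) = 103.37 dB.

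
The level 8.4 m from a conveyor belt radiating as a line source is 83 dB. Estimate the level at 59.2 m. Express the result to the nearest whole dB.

Cylindrical spreading from a line source gives a 10·log₁₀(r₂/r₁) drop.
L₂ = 83 − 10·log₁₀(59.2/8.4) = 83 − 8.480 = 74.52 dB.

75 dB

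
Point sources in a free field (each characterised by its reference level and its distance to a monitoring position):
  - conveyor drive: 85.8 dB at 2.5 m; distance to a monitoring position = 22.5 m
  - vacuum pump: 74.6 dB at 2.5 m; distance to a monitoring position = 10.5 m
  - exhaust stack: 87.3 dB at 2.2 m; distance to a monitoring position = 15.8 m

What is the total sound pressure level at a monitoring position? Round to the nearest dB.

Propagate each source to the receiver with L = L_ref − 20·log₁₀(r/r_ref), then add intensities.
conveyor drive: 85.8 − 20·log₁₀(22.5/2.5) = 85.8 − 19.08 = 66.72 dB.
vacuum pump: 74.6 − 20·log₁₀(10.5/2.5) = 74.6 − 12.46 = 62.14 dB.
exhaust stack: 87.3 − 20·log₁₀(15.8/2.2) = 87.3 − 17.12 = 70.18 dB.
Σ 10^(L/10) = 1.674e+07 → L_total = 10·log₁₀(1.674e+07) = 72.24 dB.

72 dB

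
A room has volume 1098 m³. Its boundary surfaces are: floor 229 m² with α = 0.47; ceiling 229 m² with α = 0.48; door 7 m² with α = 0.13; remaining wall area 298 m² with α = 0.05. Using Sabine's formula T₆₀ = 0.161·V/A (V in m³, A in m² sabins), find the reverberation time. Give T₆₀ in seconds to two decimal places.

0.76 s

Total absorption A = 229·0.47 + 229·0.48 + 7·0.13 + 298·0.05 = 233.36 m² sabins.
T₆₀ = 0.161 × 1098 / 233.36 = 0.758 s.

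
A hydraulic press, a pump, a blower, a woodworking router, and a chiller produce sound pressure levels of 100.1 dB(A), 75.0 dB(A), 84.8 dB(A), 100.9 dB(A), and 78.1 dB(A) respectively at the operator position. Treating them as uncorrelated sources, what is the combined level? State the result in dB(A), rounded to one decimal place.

For uncorrelated sources the intensities add, so convert each level to linear form, sum, and take 10·log₁₀ of the total.
Σ 10^(L/10) = 10^(100.1/10) + 10^(75.0/10) + 10^(84.8/10) + 10^(100.9/10) + 10^(78.1/10) = 2.293e+10.
L_total = 10·log₁₀(2.293e+10) = 103.60 dB(A).

103.6 dB(A)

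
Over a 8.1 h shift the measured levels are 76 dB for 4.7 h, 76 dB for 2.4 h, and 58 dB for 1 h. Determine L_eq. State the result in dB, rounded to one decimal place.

75.4 dB

Weight each interval's intensity by its duration and average over T = 8.1 h:
Σ tᵢ·10^(Lᵢ/10) = 4.7·10^(76/10) + 2.4·10^(76/10) + 1·10^(58/10) = 2.833e+08.
L_eq = 10·log₁₀(2.833e+08/8.1) = 75.44 dB.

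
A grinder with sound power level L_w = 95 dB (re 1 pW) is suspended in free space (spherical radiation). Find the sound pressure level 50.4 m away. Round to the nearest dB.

Free-field spherical radiation: L_p = L_w − 10·log₁₀(4π·r²), r = 50.4 m.
4π·r² = 3.192e+04 m², 10·log₁₀ of that is 45.041 dB.
L_p = 95 − 45.041 = 49.96 dB.

50 dB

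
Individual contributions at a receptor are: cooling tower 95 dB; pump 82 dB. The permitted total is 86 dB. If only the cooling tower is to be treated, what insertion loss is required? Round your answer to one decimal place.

11.2 dB

The untreated sources together contribute 10^(82/10) = 1.585e+08, i.e. 82.00 dB.
The limit corresponds to 10^(86/10) = 3.981e+08; subtracting the fixed part leaves 2.396e+08 for the cooling tower, i.e. 83.80 dB.
Required insertion loss = 95 − 83.80 = 11.20 dB.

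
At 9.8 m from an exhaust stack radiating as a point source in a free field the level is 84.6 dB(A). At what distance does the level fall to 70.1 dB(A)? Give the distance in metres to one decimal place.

52.0 m

The 14.5 dB drop corresponds to a distance ratio of 10^(14.5/20) for a point source.
r₂ = 9.8·10^((84.6−70.1)/20) = 9.8·10^(14.5/20) = 52.03 m.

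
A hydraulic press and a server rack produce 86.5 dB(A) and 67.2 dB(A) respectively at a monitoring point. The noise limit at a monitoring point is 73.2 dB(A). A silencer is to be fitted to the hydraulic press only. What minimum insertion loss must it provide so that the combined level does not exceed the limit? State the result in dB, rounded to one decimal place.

Everything except the hydraulic press sums to 10^(67.2/10) = 5.248e+06 in linear terms, 67.20 dB(A).
To meet 73.2 dB(A) overall, the treated hydraulic press may contribute at most 10^(73.2/10) − 5.248e+06 = 1.564e+07, i.e. 71.94 dB(A).
Required insertion loss = 86.5 − 71.94 = 14.56 dB.

14.6 dB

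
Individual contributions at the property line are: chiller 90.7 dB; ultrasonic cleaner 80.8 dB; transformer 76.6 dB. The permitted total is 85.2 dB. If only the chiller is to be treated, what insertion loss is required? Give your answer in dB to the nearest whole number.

Fixed contribution from the other sources: Σ 10^(L/10) = 10^(80.8/10) + 10^(76.6/10) = 1.659e+08 (82.20 dB).
To meet 85.2 dB overall, the treated chiller may contribute at most 10^(85.2/10) − 1.659e+08 = 1.652e+08, i.e. 82.18 dB.
So the chiller must be reduced from 90.7 to 82.18 dB: IL = 8.52 dB.

9 dB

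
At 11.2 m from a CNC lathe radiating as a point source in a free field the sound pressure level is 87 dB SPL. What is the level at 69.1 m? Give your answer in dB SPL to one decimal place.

71.2 dB SPL

Spherical spreading from a point source gives a 20·log₁₀(r₂/r₁) drop.
L₂ = 87 − 20·log₁₀(69.1/11.2) = 87 − 15.805 = 71.19 dB SPL.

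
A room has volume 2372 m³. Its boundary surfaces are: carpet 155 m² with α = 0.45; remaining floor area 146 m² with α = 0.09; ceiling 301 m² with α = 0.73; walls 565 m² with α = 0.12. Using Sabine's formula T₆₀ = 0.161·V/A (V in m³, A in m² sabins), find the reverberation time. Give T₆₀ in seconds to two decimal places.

1.03 s

Total absorption A = 155·0.45 + 146·0.09 + 301·0.73 + 565·0.12 = 370.42 m² sabins.
T₆₀ = 0.161 × 2372 / 370.42 = 1.031 s.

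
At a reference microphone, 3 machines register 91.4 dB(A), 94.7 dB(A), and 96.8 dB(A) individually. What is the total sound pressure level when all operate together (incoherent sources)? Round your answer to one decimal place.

99.6 dB(A)

Incoherent sources combine by intensity addition: L_total = 10·log₁₀(Σ 10^(L_i/10)).
Σ 10^(L/10) = 10^(91.4/10) + 10^(94.7/10) + 10^(96.8/10) = 9.118e+09.
L_total = 10·log₁₀(9.118e+09) = 99.60 dB(A).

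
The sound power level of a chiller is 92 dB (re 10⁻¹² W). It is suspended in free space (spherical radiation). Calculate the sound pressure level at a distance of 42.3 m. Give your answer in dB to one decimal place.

48.5 dB

L_p = L_w − 10·log₁₀(4π·r²) with r = 42.3 m.
4π·r² = 2.248e+04 m², 10·log₁₀ of that is 43.519 dB.
L_p = 92 − 43.519 = 48.48 dB.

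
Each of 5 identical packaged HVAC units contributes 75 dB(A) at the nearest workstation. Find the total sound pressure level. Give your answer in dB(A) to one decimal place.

82.0 dB(A)

With 5 equal, uncorrelated contributions the intensity is 5× that of one unit, giving a rise of 10·log₁₀ 5.
L_total = 75 + 10·log₁₀(5) = 75 + 6.990 = 81.99 dB(A).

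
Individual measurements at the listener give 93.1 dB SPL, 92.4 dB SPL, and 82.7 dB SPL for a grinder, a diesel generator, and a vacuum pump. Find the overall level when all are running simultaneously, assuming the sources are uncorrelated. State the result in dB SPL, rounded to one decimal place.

96.0 dB SPL

Incoherent sources combine by intensity addition: L_total = 10·log₁₀(Σ 10^(L_i/10)).
Σ 10^(L/10) = 10^(93.1/10) + 10^(92.4/10) + 10^(82.7/10) = 3.966e+09.
L_total = 10·log₁₀(3.966e+09) = 95.98 dB SPL.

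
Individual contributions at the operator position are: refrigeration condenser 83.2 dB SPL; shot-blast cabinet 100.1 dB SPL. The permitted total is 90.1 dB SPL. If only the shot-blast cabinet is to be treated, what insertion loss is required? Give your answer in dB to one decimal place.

11.0 dB

Everything except the shot-blast cabinet sums to 10^(83.2/10) = 2.089e+08 in linear terms, 83.20 dB SPL.
To meet 90.1 dB SPL overall, the treated shot-blast cabinet may contribute at most 10^(90.1/10) − 2.089e+08 = 8.144e+08, i.e. 89.11 dB SPL.
So the shot-blast cabinet must be reduced from 100.1 to 89.11 dB SPL: IL = 10.99 dB.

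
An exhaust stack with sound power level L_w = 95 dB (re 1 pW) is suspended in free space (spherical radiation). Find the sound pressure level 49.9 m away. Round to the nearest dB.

Free-field spherical radiation: L_p = L_w − 10·log₁₀(4π·r²), r = 49.9 m.
4π·r² = 3.129e+04 m², 10·log₁₀ of that is 44.954 dB.
L_p = 95 − 44.954 = 50.05 dB.

50 dB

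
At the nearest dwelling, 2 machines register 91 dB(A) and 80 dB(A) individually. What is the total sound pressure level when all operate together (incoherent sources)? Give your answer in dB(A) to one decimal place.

91.3 dB(A)

For uncorrelated sources the intensities add, so convert each level to linear form, sum, and take 10·log₁₀ of the total.
Σ 10^(L/10) = 10^(91/10) + 10^(80/10) = 1.359e+09.
L_total = 10·log₁₀(1.359e+09) = 91.33 dB(A).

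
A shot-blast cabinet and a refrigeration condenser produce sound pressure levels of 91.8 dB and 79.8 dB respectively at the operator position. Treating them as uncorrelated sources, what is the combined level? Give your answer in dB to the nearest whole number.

92 dB

For uncorrelated sources the intensities add, so convert each level to linear form, sum, and take 10·log₁₀ of the total.
Σ 10^(L/10) = 10^(91.8/10) + 10^(79.8/10) = 1.609e+09.
L_total = 10·log₁₀(1.609e+09) = 92.07 dB.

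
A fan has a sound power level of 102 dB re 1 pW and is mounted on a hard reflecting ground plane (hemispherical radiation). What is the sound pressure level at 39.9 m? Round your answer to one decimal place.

62.0 dB

The power spreads over a hemisphere of area 2π·r², so L_p = L_w − 10·log₁₀(2π·r²).
2π·r² = 1e+04 m², 10·log₁₀ of that is 40.001 dB.
L_p = 102 − 40.001 = 62.00 dB.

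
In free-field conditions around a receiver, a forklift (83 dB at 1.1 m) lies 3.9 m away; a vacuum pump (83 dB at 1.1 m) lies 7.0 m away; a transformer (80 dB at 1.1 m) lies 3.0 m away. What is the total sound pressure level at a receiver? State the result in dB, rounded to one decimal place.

Apply inverse-square spreading to bring every level to the receiver, then sum 10^(L/10).
forklift: 83 − 20·log₁₀(3.9/1.1) = 83 − 10.99 = 72.01 dB.
vacuum pump: 83 − 20·log₁₀(7.0/1.1) = 83 − 16.07 = 66.93 dB.
transformer: 80 − 20·log₁₀(3.0/1.1) = 80 − 8.71 = 71.29 dB.
Σ 10^(L/10) = 3.424e+07 → L_total = 10·log₁₀(3.424e+07) = 75.35 dB.

75.3 dB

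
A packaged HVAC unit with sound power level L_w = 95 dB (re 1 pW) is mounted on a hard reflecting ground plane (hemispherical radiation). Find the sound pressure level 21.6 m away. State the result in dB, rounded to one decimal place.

60.3 dB

The power spreads over a hemisphere of area 2π·r², so L_p = L_w − 10·log₁₀(2π·r²).
2π·r² = 2931 m², 10·log₁₀ of that is 34.671 dB.
L_p = 95 − 34.671 = 60.33 dB.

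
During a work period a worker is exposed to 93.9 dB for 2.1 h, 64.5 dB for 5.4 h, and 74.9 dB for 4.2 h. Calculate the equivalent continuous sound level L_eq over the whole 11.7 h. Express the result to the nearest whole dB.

Weight each interval's intensity by its duration and average over T = 11.7 h:
Σ tᵢ·10^(Lᵢ/10) = 2.1·10^(93.9/10) + 5.4·10^(64.5/10) + 4.2·10^(74.9/10) = 5.300e+09.
L_eq = 10·log₁₀(5.300e+09/11.7) = 86.56 dB.

87 dB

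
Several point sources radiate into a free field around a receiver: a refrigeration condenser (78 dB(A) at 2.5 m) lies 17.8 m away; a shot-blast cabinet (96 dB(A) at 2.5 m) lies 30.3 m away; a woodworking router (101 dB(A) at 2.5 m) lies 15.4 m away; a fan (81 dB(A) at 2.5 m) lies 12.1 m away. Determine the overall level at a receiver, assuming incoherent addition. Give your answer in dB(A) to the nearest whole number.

86 dB(A)

Propagate each source to the receiver with L = L_ref − 20·log₁₀(r/r_ref), then add intensities.
refrigeration condenser: 78 − 20·log₁₀(17.8/2.5) = 78 − 17.05 = 60.95 dB(A).
shot-blast cabinet: 96 − 20·log₁₀(30.3/2.5) = 96 − 21.67 = 74.33 dB(A).
woodworking router: 101 − 20·log₁₀(15.4/2.5) = 101 − 15.79 = 85.21 dB(A).
fan: 81 − 20·log₁₀(12.1/2.5) = 81 − 13.70 = 67.30 dB(A).
Σ 10^(L/10) = 3.655e+08 → L_total = 10·log₁₀(3.655e+08) = 85.63 dB(A).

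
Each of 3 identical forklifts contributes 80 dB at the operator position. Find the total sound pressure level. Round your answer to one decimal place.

84.8 dB

N identical incoherent sources raise the level by 10·log₁₀ N.
L_total = 80 + 10·log₁₀(3) = 80 + 4.771 = 84.77 dB.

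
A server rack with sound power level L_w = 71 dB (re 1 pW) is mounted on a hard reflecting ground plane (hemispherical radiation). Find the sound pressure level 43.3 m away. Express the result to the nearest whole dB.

The power spreads over a hemisphere of area 2π·r², so L_p = L_w − 10·log₁₀(2π·r²).
2π·r² = 1.178e+04 m², 10·log₁₀ of that is 40.712 dB.
L_p = 71 − 40.712 = 30.29 dB.

30 dB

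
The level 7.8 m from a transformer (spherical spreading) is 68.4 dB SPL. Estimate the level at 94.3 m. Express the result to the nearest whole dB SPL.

Point-source attenuation: ΔL = 20·log₁₀(r₂/r₁) = 20·log₁₀(94.3/7.8) = 21.648 dB.
L₂ = 68.4 − 20·log₁₀(94.3/7.8) = 68.4 − 21.648 = 46.75 dB SPL.

47 dB SPL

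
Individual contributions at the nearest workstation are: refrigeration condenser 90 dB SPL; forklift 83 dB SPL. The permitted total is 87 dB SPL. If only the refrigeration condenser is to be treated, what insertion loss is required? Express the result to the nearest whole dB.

5 dB

Fixed contribution from the other source: Σ 10^(L/10) = 10^(83/10) = 1.995e+08 (83.00 dB SPL).
The limit corresponds to 10^(87/10) = 5.012e+08; subtracting the fixed part leaves 3.017e+08 for the refrigeration condenser, i.e. 84.80 dB SPL.
Required insertion loss = 90 − 84.80 = 5.20 dB.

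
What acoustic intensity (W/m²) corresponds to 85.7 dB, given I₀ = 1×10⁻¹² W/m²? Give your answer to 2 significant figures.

0.00037 W/m²

I = I₀·10^(L/10) = 10⁻¹² × 10^(85.7/10) = 10^(-3.430).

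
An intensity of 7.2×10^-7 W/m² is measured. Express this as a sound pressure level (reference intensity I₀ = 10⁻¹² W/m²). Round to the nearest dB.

59 dB

Dividing by I₀ shifts the exponent by 12: I/I₀ = 7.2×10^5.
L = 10·(0.8573 + 5) = 58.57 dB.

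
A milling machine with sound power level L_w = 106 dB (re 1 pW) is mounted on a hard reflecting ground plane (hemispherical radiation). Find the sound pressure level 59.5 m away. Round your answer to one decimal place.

The power spreads over a hemisphere of area 2π·r², so L_p = L_w − 10·log₁₀(2π·r²).
2π·r² = 2.224e+04 m², 10·log₁₀ of that is 43.472 dB.
L_p = 106 − 43.472 = 62.53 dB.

62.5 dB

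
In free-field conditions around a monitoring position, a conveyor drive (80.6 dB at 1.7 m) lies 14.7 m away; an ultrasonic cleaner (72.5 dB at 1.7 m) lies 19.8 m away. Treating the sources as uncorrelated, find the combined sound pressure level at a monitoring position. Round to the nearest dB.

First find each source's level at the receiver (point-source: −20·log₁₀(r/r_ref)), then combine on an intensity basis.
conveyor drive: 80.6 − 20·log₁₀(14.7/1.7) = 80.6 − 18.74 = 61.86 dB.
ultrasonic cleaner: 72.5 − 20·log₁₀(19.8/1.7) = 72.5 − 21.32 = 51.18 dB.
Σ 10^(L/10) = 1.667e+06 → L_total = 10·log₁₀(1.667e+06) = 62.22 dB.

62 dB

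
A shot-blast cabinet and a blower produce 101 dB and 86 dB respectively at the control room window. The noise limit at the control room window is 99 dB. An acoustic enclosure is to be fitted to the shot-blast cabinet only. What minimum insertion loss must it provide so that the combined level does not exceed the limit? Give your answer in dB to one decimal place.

2.2 dB

Fixed contribution from the other source: Σ 10^(L/10) = 10^(86/10) = 3.981e+08 (86.00 dB).
The limit corresponds to 10^(99/10) = 7.943e+09; subtracting the fixed part leaves 7.545e+09 for the shot-blast cabinet, i.e. 98.78 dB.
Required insertion loss = 101 − 98.78 = 2.22 dB.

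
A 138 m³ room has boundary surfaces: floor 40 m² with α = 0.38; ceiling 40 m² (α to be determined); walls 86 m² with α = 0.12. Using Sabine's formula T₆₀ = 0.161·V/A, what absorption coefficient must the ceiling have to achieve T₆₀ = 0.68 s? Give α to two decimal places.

A = 0.161·V/T₆₀ = 0.161·138/0.68 = 32.67 m² sabins.
Absorption from the other surfaces = 40·0.38 + 86·0.12 = 25.52 m², so the ceiling must supply 7.15 m² over 40 m².
α = 7.15/40 = 0.179.

0.18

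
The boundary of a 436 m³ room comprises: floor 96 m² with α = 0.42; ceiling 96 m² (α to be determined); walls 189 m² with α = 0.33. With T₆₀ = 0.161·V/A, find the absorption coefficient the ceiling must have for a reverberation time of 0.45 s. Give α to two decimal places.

A = 0.161·V/T₆₀ = 0.161·436/0.45 = 155.99 m² sabins.
Absorption from the other surfaces = 96·0.42 + 189·0.33 = 102.69 m², so the ceiling must supply 53.30 m² over 96 m².
α = 53.30/96 = 0.555.

0.56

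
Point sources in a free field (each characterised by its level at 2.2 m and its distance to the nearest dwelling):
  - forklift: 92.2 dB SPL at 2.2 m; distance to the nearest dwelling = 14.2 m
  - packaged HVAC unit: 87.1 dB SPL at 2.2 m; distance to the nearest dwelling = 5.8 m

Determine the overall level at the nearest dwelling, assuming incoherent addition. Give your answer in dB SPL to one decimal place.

First find each source's level at the receiver (point-source: −20·log₁₀(r/r_ref)), then combine on an intensity basis.
forklift: 92.2 − 20·log₁₀(14.2/2.2) = 92.2 − 16.20 = 76.00 dB SPL.
packaged HVAC unit: 87.1 − 20·log₁₀(5.8/2.2) = 87.1 − 8.42 = 78.68 dB SPL.
Σ 10^(L/10) = 1.136e+08 → L_total = 10·log₁₀(1.136e+08) = 80.55 dB SPL.

80.6 dB SPL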